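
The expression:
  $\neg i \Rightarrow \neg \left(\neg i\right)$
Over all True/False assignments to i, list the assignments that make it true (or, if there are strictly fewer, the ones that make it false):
is true only for:
  i=True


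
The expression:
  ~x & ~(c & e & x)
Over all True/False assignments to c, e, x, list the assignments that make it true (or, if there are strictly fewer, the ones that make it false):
is true only for:
  c=False, e=False, x=False;
  c=False, e=True, x=False;
  c=True, e=False, x=False;
  c=True, e=True, x=False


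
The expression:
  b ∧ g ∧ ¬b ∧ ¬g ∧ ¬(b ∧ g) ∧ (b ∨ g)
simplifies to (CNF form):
False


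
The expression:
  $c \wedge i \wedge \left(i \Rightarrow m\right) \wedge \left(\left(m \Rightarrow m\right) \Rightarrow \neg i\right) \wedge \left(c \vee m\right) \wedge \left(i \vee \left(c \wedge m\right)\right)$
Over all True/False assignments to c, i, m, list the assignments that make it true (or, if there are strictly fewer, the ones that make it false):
is never true.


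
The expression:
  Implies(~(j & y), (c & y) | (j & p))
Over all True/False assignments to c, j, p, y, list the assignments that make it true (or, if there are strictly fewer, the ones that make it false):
is true only for:
  c=False, j=True, p=False, y=True;
  c=False, j=True, p=True, y=False;
  c=False, j=True, p=True, y=True;
  c=True, j=False, p=False, y=True;
  c=True, j=False, p=True, y=True;
  c=True, j=True, p=False, y=True;
  c=True, j=True, p=True, y=False;
  c=True, j=True, p=True, y=True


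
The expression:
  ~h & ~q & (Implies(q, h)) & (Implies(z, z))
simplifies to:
~h & ~q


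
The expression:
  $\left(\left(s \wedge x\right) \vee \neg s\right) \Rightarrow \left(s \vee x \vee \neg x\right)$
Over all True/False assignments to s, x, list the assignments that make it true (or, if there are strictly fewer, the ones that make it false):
is always true.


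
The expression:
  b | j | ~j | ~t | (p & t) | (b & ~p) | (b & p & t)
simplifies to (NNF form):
True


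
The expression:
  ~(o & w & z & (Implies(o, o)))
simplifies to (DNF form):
~o | ~w | ~z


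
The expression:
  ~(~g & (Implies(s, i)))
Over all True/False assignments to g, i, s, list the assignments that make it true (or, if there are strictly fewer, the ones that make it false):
is false only for:
  g=False, i=False, s=False;
  g=False, i=True, s=False;
  g=False, i=True, s=True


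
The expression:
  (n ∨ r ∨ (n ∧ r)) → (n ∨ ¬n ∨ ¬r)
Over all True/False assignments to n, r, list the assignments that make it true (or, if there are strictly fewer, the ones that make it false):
is always true.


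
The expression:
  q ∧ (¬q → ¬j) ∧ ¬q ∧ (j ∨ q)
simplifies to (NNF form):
False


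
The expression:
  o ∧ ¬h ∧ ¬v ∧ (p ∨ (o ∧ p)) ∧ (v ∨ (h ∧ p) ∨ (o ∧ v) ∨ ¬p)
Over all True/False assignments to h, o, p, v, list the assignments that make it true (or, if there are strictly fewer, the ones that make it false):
is never true.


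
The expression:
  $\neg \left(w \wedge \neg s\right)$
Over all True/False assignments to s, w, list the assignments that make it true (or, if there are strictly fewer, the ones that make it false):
is false only for:
  s=False, w=True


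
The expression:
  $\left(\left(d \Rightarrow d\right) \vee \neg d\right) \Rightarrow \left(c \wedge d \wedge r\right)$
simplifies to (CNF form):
$c \wedge d \wedge r$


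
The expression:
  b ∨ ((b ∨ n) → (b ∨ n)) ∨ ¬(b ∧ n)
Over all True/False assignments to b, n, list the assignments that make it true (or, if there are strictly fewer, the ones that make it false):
is always true.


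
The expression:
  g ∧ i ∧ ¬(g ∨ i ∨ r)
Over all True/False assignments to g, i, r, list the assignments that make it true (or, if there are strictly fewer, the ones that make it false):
is never true.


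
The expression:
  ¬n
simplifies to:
¬n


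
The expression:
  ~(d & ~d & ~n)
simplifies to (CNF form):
True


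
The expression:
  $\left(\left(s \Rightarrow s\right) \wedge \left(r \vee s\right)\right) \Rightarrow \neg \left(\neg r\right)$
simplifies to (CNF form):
$r \vee \neg s$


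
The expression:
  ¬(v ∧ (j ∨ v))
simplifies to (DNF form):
¬v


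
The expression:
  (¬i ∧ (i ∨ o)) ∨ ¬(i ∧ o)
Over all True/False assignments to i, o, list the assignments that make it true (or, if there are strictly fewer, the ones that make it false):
is false only for:
  i=True, o=True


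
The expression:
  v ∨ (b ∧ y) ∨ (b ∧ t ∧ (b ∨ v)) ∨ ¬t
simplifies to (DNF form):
b ∨ v ∨ ¬t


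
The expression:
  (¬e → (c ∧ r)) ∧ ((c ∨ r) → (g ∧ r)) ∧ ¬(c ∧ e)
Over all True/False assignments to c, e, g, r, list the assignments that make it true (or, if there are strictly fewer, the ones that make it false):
is true only for:
  c=False, e=True, g=False, r=False;
  c=False, e=True, g=True, r=False;
  c=False, e=True, g=True, r=True;
  c=True, e=False, g=True, r=True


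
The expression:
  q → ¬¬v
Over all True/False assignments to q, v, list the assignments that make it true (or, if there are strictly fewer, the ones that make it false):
is false only for:
  q=True, v=False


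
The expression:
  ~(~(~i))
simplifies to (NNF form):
~i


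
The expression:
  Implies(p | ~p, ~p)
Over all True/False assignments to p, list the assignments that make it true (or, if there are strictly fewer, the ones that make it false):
is true only for:
  p=False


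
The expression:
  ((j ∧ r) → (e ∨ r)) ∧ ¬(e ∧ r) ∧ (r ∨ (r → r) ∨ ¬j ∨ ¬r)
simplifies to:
¬e ∨ ¬r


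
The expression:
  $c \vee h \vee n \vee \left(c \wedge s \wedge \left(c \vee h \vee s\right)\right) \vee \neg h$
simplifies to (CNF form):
$\text{True}$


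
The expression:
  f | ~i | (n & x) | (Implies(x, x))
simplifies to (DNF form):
True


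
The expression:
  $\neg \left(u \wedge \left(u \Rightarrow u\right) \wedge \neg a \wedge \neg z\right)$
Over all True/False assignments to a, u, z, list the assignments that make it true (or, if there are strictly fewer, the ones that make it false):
is false only for:
  a=False, u=True, z=False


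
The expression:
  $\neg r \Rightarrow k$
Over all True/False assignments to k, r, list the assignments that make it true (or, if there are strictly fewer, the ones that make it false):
is false only for:
  k=False, r=False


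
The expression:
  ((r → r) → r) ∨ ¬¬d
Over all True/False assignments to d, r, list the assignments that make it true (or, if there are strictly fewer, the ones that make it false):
is false only for:
  d=False, r=False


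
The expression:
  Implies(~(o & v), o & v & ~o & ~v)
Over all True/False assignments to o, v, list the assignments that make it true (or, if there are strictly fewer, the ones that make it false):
is true only for:
  o=True, v=True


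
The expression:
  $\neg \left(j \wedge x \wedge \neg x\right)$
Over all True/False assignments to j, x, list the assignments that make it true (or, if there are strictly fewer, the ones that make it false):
is always true.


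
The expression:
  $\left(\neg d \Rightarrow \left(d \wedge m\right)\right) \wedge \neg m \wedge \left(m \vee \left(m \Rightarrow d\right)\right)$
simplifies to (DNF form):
$d \wedge \neg m$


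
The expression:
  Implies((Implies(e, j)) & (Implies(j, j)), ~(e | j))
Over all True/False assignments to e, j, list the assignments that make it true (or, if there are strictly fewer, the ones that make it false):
is true only for:
  e=False, j=False;
  e=True, j=False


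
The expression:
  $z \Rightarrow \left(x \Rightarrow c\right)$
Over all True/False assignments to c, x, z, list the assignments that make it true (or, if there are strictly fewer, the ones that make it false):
is false only for:
  c=False, x=True, z=True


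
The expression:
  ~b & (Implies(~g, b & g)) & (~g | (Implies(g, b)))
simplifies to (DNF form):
False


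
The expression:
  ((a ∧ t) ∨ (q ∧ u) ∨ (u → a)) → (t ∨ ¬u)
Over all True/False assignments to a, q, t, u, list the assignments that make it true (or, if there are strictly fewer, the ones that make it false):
is false only for:
  a=False, q=True, t=False, u=True;
  a=True, q=False, t=False, u=True;
  a=True, q=True, t=False, u=True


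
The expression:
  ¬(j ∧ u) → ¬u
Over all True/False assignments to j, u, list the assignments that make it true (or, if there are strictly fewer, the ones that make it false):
is false only for:
  j=False, u=True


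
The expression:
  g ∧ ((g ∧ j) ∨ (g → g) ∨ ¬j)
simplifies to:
g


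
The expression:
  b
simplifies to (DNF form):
b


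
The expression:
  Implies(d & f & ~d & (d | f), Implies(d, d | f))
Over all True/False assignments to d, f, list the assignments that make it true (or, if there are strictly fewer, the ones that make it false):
is always true.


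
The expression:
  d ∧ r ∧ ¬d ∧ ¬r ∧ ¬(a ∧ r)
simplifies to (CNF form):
False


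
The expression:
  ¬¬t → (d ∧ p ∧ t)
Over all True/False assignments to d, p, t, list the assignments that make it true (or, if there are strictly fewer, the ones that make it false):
is false only for:
  d=False, p=False, t=True;
  d=False, p=True, t=True;
  d=True, p=False, t=True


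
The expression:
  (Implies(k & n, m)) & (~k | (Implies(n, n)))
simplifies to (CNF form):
m | ~k | ~n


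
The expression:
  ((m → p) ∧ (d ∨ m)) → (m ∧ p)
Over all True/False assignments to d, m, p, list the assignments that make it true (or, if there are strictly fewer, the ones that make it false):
is false only for:
  d=True, m=False, p=False;
  d=True, m=False, p=True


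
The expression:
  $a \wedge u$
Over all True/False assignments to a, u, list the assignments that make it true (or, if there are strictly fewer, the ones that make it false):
is true only for:
  a=True, u=True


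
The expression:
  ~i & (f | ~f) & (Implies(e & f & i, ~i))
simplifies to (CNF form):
~i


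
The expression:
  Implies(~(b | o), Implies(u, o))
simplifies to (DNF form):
b | o | ~u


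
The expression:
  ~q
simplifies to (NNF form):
~q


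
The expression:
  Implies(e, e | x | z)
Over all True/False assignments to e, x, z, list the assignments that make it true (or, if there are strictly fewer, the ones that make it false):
is always true.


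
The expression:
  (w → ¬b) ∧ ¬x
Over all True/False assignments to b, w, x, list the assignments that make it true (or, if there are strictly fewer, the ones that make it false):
is true only for:
  b=False, w=False, x=False;
  b=False, w=True, x=False;
  b=True, w=False, x=False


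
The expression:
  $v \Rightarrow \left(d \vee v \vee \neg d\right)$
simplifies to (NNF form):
$\text{True}$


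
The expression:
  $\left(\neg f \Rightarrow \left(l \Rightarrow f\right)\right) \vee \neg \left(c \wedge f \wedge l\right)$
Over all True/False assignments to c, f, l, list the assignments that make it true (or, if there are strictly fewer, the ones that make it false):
is always true.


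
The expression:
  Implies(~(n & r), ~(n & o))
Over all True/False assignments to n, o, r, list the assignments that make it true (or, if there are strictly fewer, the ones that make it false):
is false only for:
  n=True, o=True, r=False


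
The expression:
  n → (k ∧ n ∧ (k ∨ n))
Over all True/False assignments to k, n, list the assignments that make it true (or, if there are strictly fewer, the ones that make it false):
is false only for:
  k=False, n=True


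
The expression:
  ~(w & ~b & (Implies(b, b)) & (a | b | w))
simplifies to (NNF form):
b | ~w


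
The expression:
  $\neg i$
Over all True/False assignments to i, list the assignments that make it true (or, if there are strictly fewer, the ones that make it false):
is true only for:
  i=False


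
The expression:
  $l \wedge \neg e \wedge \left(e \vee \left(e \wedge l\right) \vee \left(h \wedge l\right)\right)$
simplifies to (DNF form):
$h \wedge l \wedge \neg e$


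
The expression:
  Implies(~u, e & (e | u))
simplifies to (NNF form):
e | u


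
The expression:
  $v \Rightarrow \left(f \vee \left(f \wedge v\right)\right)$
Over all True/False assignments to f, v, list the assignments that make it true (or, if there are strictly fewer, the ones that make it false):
is false only for:
  f=False, v=True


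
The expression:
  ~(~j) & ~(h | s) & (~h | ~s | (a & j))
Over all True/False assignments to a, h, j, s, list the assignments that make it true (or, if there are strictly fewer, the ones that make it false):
is true only for:
  a=False, h=False, j=True, s=False;
  a=True, h=False, j=True, s=False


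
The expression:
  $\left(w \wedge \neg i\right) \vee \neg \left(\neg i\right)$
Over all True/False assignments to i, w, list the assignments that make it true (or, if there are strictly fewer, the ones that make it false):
is false only for:
  i=False, w=False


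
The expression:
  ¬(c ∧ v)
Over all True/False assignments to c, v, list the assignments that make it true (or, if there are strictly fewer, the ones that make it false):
is false only for:
  c=True, v=True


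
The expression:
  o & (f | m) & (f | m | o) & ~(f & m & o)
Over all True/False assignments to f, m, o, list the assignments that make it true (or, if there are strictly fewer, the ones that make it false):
is true only for:
  f=False, m=True, o=True;
  f=True, m=False, o=True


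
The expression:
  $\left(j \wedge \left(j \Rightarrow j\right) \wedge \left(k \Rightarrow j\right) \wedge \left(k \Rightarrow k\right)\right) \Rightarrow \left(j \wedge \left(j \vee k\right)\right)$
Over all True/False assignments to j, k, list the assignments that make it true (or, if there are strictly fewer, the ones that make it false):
is always true.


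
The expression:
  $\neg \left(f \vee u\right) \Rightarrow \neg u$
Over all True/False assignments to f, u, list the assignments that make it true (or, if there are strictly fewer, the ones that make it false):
is always true.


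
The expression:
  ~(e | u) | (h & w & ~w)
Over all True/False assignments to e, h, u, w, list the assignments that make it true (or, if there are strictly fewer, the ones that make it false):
is true only for:
  e=False, h=False, u=False, w=False;
  e=False, h=False, u=False, w=True;
  e=False, h=True, u=False, w=False;
  e=False, h=True, u=False, w=True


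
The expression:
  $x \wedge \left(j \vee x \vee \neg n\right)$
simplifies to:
$x$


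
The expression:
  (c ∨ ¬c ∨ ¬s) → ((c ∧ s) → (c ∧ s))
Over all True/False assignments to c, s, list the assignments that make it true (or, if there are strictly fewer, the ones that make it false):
is always true.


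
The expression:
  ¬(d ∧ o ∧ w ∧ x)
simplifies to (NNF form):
¬d ∨ ¬o ∨ ¬w ∨ ¬x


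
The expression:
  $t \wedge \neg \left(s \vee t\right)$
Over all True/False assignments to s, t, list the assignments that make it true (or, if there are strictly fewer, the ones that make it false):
is never true.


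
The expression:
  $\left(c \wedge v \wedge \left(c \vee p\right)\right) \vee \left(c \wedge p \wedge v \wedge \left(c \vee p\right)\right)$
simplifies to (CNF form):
$c \wedge v$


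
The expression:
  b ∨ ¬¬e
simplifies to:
b ∨ e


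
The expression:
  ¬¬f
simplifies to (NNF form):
f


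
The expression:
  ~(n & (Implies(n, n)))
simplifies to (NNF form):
~n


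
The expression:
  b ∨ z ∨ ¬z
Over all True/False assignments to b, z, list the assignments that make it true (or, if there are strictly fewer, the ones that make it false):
is always true.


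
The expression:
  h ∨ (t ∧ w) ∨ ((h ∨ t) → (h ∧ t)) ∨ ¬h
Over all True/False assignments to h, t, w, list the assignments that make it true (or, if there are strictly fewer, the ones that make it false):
is always true.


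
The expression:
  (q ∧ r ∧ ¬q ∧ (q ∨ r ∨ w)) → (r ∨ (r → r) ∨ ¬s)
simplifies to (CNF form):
True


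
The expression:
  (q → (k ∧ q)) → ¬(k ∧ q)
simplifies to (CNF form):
¬k ∨ ¬q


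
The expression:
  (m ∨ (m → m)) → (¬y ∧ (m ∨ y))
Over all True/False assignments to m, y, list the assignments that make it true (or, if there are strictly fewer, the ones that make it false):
is true only for:
  m=True, y=False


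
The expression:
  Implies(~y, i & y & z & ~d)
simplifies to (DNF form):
y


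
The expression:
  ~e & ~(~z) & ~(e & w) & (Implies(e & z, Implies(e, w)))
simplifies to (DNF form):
z & ~e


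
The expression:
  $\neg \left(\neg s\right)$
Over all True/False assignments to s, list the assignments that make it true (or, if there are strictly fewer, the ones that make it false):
is true only for:
  s=True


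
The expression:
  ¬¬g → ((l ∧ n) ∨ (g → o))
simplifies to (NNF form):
o ∨ (l ∧ n) ∨ ¬g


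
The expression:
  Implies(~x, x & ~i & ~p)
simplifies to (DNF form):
x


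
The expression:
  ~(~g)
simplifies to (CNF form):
g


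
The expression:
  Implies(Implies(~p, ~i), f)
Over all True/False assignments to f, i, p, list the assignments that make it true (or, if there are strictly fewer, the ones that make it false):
is false only for:
  f=False, i=False, p=False;
  f=False, i=False, p=True;
  f=False, i=True, p=True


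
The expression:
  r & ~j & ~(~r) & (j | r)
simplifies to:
r & ~j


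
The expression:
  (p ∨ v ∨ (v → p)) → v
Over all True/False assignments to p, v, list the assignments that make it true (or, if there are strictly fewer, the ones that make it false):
is true only for:
  p=False, v=True;
  p=True, v=True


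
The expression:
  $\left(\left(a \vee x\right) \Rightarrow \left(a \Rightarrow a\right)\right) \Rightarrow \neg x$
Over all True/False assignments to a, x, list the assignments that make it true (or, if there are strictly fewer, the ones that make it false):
is true only for:
  a=False, x=False;
  a=True, x=False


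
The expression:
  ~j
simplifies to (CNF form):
~j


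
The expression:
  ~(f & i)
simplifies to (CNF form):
~f | ~i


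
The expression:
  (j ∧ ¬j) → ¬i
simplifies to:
True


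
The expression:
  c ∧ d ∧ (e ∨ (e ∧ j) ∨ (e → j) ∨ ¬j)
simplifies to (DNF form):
c ∧ d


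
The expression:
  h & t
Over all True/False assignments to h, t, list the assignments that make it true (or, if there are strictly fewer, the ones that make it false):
is true only for:
  h=True, t=True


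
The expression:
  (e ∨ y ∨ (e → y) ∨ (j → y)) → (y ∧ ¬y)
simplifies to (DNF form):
False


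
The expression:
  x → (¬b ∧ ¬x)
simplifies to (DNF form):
¬x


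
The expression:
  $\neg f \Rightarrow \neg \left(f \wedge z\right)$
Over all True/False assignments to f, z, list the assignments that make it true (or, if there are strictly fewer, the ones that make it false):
is always true.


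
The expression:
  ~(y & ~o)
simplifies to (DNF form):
o | ~y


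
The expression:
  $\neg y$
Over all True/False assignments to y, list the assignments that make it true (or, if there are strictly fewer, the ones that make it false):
is true only for:
  y=False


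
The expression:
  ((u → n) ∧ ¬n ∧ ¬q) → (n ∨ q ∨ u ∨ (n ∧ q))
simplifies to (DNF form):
n ∨ q ∨ u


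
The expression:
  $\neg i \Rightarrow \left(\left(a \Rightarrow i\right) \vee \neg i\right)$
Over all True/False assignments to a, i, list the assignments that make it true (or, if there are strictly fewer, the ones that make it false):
is always true.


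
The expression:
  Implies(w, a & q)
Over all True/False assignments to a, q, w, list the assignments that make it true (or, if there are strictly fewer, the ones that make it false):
is false only for:
  a=False, q=False, w=True;
  a=False, q=True, w=True;
  a=True, q=False, w=True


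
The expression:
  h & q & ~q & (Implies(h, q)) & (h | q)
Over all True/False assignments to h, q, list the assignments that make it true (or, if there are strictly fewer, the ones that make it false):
is never true.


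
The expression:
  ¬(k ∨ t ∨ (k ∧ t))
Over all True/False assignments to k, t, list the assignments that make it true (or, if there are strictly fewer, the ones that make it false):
is true only for:
  k=False, t=False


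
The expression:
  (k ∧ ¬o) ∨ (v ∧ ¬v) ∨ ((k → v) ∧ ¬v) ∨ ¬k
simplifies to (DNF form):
¬k ∨ ¬o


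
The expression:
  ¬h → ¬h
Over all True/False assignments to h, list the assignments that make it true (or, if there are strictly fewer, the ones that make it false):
is always true.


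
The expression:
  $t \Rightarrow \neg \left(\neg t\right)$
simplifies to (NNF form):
$\text{True}$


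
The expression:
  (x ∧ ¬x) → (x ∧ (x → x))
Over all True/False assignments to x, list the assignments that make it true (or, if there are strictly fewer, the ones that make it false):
is always true.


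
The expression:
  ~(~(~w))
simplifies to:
~w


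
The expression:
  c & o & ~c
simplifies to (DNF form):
False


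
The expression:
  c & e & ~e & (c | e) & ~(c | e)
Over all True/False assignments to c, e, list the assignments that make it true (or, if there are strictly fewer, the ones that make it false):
is never true.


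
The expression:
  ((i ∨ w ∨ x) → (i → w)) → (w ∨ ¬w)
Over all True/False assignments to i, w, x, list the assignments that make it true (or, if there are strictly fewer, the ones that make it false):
is always true.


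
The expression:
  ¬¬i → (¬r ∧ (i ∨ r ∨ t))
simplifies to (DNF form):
¬i ∨ ¬r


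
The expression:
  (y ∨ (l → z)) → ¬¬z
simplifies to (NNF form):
z ∨ (l ∧ ¬y)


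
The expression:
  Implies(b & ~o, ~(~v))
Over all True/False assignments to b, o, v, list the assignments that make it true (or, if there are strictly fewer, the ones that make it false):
is false only for:
  b=True, o=False, v=False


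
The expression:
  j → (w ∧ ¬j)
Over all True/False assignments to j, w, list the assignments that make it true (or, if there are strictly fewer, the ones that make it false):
is true only for:
  j=False, w=False;
  j=False, w=True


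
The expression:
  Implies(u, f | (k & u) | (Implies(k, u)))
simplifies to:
True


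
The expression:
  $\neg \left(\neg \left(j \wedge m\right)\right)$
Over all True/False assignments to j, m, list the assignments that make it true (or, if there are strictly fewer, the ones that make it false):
is true only for:
  j=True, m=True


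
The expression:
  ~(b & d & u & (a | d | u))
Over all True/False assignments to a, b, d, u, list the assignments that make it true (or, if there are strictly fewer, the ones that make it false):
is false only for:
  a=False, b=True, d=True, u=True;
  a=True, b=True, d=True, u=True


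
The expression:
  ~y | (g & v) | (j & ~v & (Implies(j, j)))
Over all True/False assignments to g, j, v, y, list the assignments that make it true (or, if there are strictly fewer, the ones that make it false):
is false only for:
  g=False, j=False, v=False, y=True;
  g=False, j=False, v=True, y=True;
  g=False, j=True, v=True, y=True;
  g=True, j=False, v=False, y=True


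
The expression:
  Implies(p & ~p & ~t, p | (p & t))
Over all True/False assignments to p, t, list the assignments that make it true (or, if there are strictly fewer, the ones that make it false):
is always true.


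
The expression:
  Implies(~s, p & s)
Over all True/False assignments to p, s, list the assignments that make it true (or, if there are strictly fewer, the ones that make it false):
is true only for:
  p=False, s=True;
  p=True, s=True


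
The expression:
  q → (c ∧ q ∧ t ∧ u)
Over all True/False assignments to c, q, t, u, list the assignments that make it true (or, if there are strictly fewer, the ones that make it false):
is false only for:
  c=False, q=True, t=False, u=False;
  c=False, q=True, t=False, u=True;
  c=False, q=True, t=True, u=False;
  c=False, q=True, t=True, u=True;
  c=True, q=True, t=False, u=False;
  c=True, q=True, t=False, u=True;
  c=True, q=True, t=True, u=False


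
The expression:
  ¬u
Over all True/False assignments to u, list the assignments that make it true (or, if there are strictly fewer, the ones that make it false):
is true only for:
  u=False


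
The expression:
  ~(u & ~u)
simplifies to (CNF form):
True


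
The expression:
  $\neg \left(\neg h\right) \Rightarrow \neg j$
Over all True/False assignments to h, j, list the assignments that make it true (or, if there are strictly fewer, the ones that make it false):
is false only for:
  h=True, j=True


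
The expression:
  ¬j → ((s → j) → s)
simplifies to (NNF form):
j ∨ s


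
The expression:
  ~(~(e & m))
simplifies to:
e & m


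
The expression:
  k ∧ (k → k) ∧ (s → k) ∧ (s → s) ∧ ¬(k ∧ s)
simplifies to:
k ∧ ¬s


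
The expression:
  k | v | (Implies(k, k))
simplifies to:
True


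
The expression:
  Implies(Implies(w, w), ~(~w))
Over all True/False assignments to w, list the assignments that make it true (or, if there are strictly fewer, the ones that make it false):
is true only for:
  w=True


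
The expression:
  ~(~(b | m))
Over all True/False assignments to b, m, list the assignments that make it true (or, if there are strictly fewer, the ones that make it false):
is false only for:
  b=False, m=False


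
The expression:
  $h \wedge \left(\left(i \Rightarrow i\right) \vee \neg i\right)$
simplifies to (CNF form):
$h$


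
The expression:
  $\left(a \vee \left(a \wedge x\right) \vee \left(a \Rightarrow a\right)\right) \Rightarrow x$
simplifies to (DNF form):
$x$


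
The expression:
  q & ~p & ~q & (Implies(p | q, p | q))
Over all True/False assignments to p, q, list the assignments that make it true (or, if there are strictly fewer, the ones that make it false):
is never true.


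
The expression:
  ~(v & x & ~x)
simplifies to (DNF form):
True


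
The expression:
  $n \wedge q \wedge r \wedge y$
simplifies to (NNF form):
$n \wedge q \wedge r \wedge y$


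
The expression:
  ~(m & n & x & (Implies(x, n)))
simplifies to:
~m | ~n | ~x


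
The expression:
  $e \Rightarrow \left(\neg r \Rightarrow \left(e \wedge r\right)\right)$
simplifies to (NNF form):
$r \vee \neg e$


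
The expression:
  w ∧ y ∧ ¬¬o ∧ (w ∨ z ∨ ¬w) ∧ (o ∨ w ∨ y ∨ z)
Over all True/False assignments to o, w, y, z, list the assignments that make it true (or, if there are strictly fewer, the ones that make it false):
is true only for:
  o=True, w=True, y=True, z=False;
  o=True, w=True, y=True, z=True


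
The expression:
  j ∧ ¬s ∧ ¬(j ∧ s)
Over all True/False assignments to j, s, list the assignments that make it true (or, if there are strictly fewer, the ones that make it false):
is true only for:
  j=True, s=False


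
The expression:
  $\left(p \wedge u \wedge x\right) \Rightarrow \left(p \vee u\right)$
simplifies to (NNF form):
$\text{True}$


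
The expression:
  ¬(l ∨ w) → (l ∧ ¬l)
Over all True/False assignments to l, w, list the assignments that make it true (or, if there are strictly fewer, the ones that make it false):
is false only for:
  l=False, w=False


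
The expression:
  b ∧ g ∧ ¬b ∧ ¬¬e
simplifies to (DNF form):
False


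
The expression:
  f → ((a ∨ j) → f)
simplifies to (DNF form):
True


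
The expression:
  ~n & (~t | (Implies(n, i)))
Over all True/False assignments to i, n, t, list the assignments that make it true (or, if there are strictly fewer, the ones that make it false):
is true only for:
  i=False, n=False, t=False;
  i=False, n=False, t=True;
  i=True, n=False, t=False;
  i=True, n=False, t=True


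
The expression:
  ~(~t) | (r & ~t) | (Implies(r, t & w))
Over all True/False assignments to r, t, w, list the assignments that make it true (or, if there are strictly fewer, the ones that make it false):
is always true.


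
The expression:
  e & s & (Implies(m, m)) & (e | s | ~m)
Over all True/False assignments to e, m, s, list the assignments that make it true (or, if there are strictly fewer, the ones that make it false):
is true only for:
  e=True, m=False, s=True;
  e=True, m=True, s=True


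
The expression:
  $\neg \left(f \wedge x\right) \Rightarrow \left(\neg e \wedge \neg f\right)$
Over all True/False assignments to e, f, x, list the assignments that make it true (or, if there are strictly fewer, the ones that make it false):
is true only for:
  e=False, f=False, x=False;
  e=False, f=False, x=True;
  e=False, f=True, x=True;
  e=True, f=True, x=True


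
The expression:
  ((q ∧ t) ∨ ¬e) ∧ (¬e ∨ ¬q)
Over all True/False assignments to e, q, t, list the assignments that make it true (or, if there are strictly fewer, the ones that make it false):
is true only for:
  e=False, q=False, t=False;
  e=False, q=False, t=True;
  e=False, q=True, t=False;
  e=False, q=True, t=True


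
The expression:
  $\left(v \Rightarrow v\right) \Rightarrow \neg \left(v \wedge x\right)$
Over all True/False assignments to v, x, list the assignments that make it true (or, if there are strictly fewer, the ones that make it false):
is false only for:
  v=True, x=True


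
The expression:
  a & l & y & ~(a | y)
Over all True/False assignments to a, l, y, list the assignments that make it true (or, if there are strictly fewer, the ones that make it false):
is never true.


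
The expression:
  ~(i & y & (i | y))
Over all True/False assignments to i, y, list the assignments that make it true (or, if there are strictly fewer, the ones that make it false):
is false only for:
  i=True, y=True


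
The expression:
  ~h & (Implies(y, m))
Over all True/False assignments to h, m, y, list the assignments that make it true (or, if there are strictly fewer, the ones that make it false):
is true only for:
  h=False, m=False, y=False;
  h=False, m=True, y=False;
  h=False, m=True, y=True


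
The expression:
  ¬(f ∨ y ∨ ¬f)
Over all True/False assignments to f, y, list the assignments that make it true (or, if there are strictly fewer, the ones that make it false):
is never true.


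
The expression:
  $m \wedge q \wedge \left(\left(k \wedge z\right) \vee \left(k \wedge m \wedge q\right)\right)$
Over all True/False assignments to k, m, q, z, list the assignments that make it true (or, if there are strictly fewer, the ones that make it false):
is true only for:
  k=True, m=True, q=True, z=False;
  k=True, m=True, q=True, z=True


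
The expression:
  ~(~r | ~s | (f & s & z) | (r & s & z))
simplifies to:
r & s & ~z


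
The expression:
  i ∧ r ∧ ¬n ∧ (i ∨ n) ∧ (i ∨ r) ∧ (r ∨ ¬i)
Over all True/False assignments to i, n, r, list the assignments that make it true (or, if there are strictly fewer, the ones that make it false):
is true only for:
  i=True, n=False, r=True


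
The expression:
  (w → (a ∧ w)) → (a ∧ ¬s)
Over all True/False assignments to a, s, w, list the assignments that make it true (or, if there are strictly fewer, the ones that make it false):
is true only for:
  a=False, s=False, w=True;
  a=False, s=True, w=True;
  a=True, s=False, w=False;
  a=True, s=False, w=True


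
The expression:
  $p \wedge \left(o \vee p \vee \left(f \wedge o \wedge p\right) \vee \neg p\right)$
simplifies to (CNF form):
$p$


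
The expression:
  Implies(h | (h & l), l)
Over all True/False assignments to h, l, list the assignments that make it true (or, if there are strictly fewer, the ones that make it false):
is false only for:
  h=True, l=False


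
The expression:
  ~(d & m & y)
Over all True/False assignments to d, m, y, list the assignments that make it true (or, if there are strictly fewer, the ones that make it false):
is false only for:
  d=True, m=True, y=True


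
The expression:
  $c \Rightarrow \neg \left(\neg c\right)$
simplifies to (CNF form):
$\text{True}$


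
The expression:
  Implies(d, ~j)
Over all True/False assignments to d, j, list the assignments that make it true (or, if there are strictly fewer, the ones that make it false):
is false only for:
  d=True, j=True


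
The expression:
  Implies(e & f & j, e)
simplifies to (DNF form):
True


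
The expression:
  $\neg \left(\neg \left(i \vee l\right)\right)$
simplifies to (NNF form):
$i \vee l$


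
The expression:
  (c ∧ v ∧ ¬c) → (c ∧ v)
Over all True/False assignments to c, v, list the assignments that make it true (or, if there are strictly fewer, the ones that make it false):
is always true.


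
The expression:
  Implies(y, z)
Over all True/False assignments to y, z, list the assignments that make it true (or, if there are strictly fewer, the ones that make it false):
is false only for:
  y=True, z=False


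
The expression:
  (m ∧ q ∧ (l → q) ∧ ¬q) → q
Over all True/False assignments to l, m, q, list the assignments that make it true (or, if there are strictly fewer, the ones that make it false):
is always true.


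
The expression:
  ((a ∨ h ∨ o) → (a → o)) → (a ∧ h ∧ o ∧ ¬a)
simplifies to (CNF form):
a ∧ ¬o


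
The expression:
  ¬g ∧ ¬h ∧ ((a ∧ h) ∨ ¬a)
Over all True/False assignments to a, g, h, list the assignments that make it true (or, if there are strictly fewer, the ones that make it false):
is true only for:
  a=False, g=False, h=False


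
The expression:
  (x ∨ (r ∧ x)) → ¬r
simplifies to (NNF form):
¬r ∨ ¬x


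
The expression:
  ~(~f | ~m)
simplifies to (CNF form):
f & m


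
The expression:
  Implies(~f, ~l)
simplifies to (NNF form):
f | ~l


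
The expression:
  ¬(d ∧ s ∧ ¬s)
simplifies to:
True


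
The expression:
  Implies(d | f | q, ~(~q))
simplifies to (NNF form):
q | (~d & ~f)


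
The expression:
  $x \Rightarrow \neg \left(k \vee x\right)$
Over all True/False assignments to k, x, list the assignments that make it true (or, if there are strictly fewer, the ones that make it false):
is true only for:
  k=False, x=False;
  k=True, x=False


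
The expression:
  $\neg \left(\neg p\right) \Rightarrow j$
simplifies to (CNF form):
$j \vee \neg p$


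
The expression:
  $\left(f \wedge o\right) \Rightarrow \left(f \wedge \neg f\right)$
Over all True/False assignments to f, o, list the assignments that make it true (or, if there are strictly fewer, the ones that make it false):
is false only for:
  f=True, o=True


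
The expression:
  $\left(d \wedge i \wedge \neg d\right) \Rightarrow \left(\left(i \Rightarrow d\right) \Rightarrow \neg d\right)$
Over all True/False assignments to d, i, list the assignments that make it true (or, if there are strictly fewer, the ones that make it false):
is always true.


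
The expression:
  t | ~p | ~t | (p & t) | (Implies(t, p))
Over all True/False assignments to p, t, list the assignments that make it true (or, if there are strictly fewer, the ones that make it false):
is always true.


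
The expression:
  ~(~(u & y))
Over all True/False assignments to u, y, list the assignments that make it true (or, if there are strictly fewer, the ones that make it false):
is true only for:
  u=True, y=True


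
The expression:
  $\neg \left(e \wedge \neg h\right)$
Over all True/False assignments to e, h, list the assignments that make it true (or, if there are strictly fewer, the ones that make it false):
is false only for:
  e=True, h=False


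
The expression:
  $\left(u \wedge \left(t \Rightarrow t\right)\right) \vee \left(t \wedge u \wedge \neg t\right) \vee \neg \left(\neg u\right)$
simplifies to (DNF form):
$u$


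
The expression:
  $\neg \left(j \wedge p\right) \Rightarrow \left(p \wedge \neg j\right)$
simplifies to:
$p$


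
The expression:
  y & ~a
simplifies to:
y & ~a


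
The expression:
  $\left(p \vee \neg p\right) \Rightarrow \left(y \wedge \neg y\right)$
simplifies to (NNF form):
$\text{False}$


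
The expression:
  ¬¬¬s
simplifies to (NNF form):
¬s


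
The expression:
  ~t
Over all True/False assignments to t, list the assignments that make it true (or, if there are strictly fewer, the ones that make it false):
is true only for:
  t=False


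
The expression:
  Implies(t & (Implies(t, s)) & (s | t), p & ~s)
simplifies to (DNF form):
~s | ~t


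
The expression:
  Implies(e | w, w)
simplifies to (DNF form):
w | ~e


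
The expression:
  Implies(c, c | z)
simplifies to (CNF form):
True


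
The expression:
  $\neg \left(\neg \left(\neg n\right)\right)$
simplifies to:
$\neg n$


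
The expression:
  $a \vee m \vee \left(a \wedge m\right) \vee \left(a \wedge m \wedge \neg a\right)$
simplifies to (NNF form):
$a \vee m$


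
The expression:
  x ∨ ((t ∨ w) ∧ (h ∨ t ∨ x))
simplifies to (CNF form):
(h ∨ t ∨ x) ∧ (t ∨ w ∨ x)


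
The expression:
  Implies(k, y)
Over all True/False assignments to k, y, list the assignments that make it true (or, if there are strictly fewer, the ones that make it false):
is false only for:
  k=True, y=False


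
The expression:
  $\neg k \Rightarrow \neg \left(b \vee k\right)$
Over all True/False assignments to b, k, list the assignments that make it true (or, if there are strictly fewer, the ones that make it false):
is false only for:
  b=True, k=False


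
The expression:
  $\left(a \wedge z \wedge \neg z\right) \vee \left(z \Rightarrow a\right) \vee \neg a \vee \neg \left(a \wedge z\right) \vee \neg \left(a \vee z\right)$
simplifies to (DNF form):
$\text{True}$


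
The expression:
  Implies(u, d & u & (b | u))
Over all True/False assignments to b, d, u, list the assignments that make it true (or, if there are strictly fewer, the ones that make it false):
is false only for:
  b=False, d=False, u=True;
  b=True, d=False, u=True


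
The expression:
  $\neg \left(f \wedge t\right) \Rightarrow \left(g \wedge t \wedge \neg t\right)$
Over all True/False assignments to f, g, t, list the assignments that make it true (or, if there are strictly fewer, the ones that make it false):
is true only for:
  f=True, g=False, t=True;
  f=True, g=True, t=True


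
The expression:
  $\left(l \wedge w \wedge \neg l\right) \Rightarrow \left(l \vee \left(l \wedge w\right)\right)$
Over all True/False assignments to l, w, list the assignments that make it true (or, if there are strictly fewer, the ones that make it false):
is always true.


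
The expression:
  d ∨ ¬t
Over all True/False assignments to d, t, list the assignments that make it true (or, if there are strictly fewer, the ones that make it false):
is false only for:
  d=False, t=True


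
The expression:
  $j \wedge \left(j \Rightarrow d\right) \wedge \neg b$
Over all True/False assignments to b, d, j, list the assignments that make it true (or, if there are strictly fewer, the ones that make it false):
is true only for:
  b=False, d=True, j=True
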